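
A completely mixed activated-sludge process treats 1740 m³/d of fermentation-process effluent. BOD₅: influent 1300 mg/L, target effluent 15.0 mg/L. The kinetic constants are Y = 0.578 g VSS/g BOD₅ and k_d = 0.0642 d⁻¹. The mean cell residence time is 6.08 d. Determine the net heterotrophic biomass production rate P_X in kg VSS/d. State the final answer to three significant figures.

Observed yield with endogenous decay: Y_obs = Y / (1 + k_d·θ_c) = 0.578 / (1 + 0.0642 × 6.08) = 0.578 / 1.390 = 0.4157 g VSS/g BOD₅.
Q·(S₀ − S) = 1740 × (1300 − 15.0) × 10⁻³ = 2236 kg/d removed.
So the net sludge growth is P_X = 0.4157 × 2236 = 929.5 kg VSS/d.

P_X ≈ 930 kg VSS/d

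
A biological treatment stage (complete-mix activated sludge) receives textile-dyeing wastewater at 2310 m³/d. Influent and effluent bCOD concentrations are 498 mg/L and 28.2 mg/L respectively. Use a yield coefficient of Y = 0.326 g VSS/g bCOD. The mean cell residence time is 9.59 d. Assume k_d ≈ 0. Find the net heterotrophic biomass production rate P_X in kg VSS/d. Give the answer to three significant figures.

P_X ≈ 354 kg VSS/d

Since k_d ≈ 0, Y_obs = Y = 0.326 g VSS/g bCOD.
Substrate removed = Q·(S₀ − S) = 2310 m³/d × (498 − 28.2) g/m³ = 1.09×10^6 g/d = 1085 kg/d.
P_X = Y_obs · Q(S₀ − S) = 0.3260 × 1085 = 353.8 kg VSS/d.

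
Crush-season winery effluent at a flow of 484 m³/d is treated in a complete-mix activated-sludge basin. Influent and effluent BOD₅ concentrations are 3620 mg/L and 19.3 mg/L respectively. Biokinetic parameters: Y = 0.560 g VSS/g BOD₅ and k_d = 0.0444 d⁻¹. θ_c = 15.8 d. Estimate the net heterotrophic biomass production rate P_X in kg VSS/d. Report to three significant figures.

P_X ≈ 574 kg VSS/d

Y_obs = Y / (1 + k_d θ_c) = 0.560 / (1 + 0.0444 × 15.8) = 0.560 / 1.702 = 0.3291.
ΔS = 3620 − 19.3 = 3601 mg/L, so the substrate removal rate is 484 × 3601/1000 = 1743 kg BOD₅/d.
Net biomass production P_X = Y_obs × Q·(S₀ − S) = 0.3291 × 1743 = 573.6 kg VSS/d.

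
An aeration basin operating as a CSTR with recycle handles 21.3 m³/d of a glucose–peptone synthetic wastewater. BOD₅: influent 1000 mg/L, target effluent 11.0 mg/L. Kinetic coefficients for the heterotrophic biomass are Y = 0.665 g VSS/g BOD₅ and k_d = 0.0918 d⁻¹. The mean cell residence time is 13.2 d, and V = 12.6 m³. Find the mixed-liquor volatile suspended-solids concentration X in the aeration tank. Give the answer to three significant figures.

Solving the biomass balance for X: X = Y Q (S₀−S) θ_c / [V (1+k_d θ_c)] = 0.665 × 21.3 × (1000 − 11.0) × 13.2 / [12.6 × (1 + 0.0918 × 13.2)] = 6635 mg/L.

X ≈ 6640 mg/L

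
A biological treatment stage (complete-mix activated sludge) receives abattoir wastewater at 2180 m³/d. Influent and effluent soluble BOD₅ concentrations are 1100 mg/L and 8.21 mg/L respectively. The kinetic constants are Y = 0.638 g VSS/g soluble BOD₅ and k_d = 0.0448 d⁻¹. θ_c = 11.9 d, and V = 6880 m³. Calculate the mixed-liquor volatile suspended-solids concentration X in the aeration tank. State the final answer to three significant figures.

X ≈ 1710 mg/L

X = Y·Q·ΔS·θ_c / [V·(1 + k_d θ_c)] = 0.638 × 2180 × (1100 − 8.21) × 11.9 / [6880 × (1 + 0.0448 × 11.9)] = 1713 mg/L.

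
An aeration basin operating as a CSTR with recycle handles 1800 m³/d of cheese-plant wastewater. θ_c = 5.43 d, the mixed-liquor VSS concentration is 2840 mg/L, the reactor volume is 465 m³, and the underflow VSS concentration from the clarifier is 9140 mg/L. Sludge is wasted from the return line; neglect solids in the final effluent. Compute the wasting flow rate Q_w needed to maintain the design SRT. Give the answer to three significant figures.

Q_w ≈ 26.6 m³/d

Q_w = (V·X)/(θ_c X_r) = 465.0 × 2840 / (5.43 × 9140) = 26.61 m³/d.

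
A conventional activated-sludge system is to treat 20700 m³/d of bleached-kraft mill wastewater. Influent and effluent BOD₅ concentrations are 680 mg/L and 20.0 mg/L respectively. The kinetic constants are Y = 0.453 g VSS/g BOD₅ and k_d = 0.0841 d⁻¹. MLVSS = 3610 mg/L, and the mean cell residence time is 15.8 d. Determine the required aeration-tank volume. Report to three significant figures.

From the SRT design equation V = Y Q (S₀−S) θ_c / [X (1 + k_d θ_c)] = 0.453 × 20700 × (680 − 20.0) × 15.8 / [3610 × (1 + 0.0841 × 15.8)] = 9.78×10^7 / 8407 = 11631 m³.

V ≈ 11600 m³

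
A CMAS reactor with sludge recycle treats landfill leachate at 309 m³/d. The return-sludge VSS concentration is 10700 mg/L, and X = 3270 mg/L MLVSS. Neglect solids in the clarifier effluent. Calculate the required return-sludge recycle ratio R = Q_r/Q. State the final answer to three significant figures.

R ≈ 0.440

Solids balance on the clarifier gives (1+R)X = R·X_r, so R = X/(X_r − X) = 3270 / (10700 − 3270) = 0.4401.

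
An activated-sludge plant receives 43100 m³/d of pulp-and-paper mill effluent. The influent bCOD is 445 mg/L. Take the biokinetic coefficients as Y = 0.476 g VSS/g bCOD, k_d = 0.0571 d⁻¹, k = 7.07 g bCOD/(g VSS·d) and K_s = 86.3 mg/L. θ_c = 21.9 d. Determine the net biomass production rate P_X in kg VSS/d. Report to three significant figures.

P_X ≈ 4030 kg VSS/d

For a completely mixed reactor with recycle the Lawrence–McCarty relation gives S = K_s·(1 + k_d·θ_c) / [θ_c·(Y·k − k_d) − 1] = 86.3 × (1 + 0.0571 × 21.9) / [21.9 × (0.476 × 7.07 − 0.0571) − 1] = 194.2 / 71.45 = 2.718 mg/L.
The observed yield is Y_obs = Y/(1 + k_d·θ_c) = 0.476 / (1 + 0.0571 × 21.9) = 0.476 / 2.250 = 0.2115 g VSS per g bCOD removed.
ΔS = 445 − 2.72 = 442.3 mg/L, so the substrate removal rate is 43100 × 442.3/1000 = 19062 kg bCOD/d.
Net biomass production P_X = Y_obs × Q·(S₀ − S) = 0.2115 × 19062 = 4032 kg VSS/d.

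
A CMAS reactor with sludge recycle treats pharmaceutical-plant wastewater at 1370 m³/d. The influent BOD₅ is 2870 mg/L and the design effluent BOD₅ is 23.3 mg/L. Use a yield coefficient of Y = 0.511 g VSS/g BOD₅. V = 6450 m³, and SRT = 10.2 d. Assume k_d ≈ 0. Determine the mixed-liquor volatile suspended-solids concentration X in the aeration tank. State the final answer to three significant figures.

X = Y·Q·ΔS·θ_c / V = 0.511 × 1370 × (2870 − 23.3) × 10.2 / 6450 = 3152 mg/L.

X ≈ 3150 mg/L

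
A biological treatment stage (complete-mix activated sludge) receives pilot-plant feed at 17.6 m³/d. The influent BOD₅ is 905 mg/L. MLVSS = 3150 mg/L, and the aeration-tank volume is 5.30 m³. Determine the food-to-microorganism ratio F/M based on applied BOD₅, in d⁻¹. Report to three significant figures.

F/M = applied load / biomass = Q·S₀/(V·X) = 17.6 × 905 / (5.300 × 3150) = 0.9541 d⁻¹.

F/M ≈ 0.954 d⁻¹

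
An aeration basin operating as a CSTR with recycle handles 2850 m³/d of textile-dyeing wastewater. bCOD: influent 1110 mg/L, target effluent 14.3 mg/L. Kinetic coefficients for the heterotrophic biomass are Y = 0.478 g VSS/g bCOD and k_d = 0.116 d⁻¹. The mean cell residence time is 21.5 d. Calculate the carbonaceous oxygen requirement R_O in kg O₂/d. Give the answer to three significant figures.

R_O ≈ 2520 kg O₂/d

The observed yield is Y_obs = Y/(1 + k_d·θ_c) = 0.478 / (1 + 0.116 × 21.5) = 0.478 / 3.494 = 0.1368 g VSS per g bCOD removed.
ΔS = 1110 − 14.3 = 1096 mg/L, so the substrate removal rate is 2850 × 1096/1000 = 3123 kg bCOD/d.
Biomass synthesised: P_X = Y_obs × 3123 = 427.2 kg VSS/d.
R_O = Q·(S₀ − S) − 1.42·P_X = 3123 − 1.42 × 427.2 = 2516 kg O₂/d.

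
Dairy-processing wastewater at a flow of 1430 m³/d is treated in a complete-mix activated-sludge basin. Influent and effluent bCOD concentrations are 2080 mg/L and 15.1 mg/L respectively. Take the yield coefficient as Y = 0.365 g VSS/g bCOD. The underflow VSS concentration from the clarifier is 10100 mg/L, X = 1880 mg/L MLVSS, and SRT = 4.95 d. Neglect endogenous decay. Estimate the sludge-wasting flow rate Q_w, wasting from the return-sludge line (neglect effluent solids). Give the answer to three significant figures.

With k_d = 0 the design equation reduces to V = Y Q (S₀−S) θ_c / X = 0.365 × 1430 × (2080 − 15.1) × 4.95 / 1880 = 2838 m³.
θ_c = V·X/(Q_w·X_r) when wasting from the recycle, so Q_w = V·X/(θ_c·X_r) = 2838 × 1880 / (4.95 × 10100) = 106.7 m³/d.

Q_w ≈ 107 m³/d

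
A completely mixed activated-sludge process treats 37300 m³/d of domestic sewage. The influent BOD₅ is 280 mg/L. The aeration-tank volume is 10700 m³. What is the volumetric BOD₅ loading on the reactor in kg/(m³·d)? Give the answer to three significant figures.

Applied BOD₅ load per unit volume = Q·S₀/V = (37300 × 280/1000)/10700 = 0.9761 kg BOD₅·m⁻³·d⁻¹.

L_v ≈ 0.976 kg BOD₅/(m³·d)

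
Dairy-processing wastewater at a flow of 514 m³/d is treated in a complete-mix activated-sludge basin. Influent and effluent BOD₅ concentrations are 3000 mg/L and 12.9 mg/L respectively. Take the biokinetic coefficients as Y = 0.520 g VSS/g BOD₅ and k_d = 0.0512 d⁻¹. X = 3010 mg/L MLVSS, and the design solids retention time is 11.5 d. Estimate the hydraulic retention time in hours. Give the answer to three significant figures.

Steady-state biomass mass balance: V·X·(1 + k_d·θ_c) = Y·Q·(S₀ − S)·θ_c, so V = 0.520 × 514 × (3000 − 12.9) × 11.5 / [3010 × (1 + 0.0512 × 11.5)] = 9.18×10^6 / 4782 = 1920 m³.
τ = V/Q = 1920/514 = 3.735 d, or 89.65 h.

τ ≈ 89.6 h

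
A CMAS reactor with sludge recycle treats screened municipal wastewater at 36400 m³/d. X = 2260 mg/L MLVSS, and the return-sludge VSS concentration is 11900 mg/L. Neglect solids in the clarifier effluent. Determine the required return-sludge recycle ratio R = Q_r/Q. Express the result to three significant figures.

R ≈ 0.234

R = Q_r/Q = X/(X_r − X) = 2260 / (11900 − 2260) = 0.2344.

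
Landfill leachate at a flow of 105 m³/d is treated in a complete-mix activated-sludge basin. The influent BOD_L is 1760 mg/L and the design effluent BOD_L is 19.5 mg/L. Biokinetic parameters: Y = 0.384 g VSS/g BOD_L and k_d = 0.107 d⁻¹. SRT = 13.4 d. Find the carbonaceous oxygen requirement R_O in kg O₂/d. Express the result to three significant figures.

R_O ≈ 142 kg O₂/d

Observed yield with endogenous decay: Y_obs = Y / (1 + k_d·θ_c) = 0.384 / (1 + 0.107 × 13.4) = 0.384 / 2.434 = 0.1578 g VSS/g BOD_L.
Q·(S₀ − S) = 105 × (1760 − 19.5) × 10⁻³ = 182.8 kg/d removed.
Net sludge production P_X = 0.1578 × 182.8 = 28.83 kg VSS/d.
R_O = Q·ΔS − 1.42 P_X = 182.8 − 40.94 = 141.8 kg O₂/d.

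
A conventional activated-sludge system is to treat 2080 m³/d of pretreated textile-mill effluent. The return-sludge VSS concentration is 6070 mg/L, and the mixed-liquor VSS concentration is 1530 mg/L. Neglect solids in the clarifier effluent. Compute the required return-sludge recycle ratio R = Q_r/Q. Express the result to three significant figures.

Mass balance around the secondary clarifier (neglecting effluent solids): R = X / (X_r − X) = 1530 / (6070 − 1530) = 0.3370.

R ≈ 0.337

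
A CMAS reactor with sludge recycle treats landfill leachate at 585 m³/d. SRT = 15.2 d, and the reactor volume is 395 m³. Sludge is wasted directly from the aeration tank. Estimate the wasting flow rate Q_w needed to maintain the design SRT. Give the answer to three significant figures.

With mixed-liquor wasting, θ_c = V/Q_w, so Q_w = V/θ_c = 395.0/15.2 = 25.99 m³/d.

Q_w ≈ 26.0 m³/d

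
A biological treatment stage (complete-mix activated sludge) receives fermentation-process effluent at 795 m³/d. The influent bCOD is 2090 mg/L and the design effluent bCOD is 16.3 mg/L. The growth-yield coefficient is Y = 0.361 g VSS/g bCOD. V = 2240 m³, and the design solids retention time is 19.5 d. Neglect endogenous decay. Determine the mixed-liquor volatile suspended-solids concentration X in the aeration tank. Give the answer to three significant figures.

X ≈ 5180 mg/L

Without decay, X = Y Q (S₀−S) θ_c / V = 0.361 × 795 × (2090 − 16.3) × 19.5 / 2240 = 5181 mg/L.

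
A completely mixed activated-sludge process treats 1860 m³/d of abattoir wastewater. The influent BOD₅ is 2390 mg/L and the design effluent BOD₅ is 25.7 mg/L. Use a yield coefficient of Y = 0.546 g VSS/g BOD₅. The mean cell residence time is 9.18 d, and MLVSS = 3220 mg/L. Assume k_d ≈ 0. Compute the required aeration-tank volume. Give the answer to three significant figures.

V ≈ 6850 m³

Biomass mass balance (decay neglected): V·X = Y·Q·(S₀ − S)·θ_c, so V = 0.546 × 1860 × (2390 − 25.7) × 9.18 / 3220 = 6845 m³.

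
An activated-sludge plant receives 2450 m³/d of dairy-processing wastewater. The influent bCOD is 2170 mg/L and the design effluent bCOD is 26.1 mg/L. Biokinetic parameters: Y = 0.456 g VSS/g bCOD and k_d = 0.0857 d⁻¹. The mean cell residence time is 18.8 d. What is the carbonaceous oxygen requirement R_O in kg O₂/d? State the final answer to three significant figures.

R_O ≈ 3950 kg O₂/d

Y_obs = Y / (1 + k_d θ_c) = 0.456 / (1 + 0.0857 × 18.8) = 0.456 / 2.611 = 0.1746.
Q·(S₀ − S) = 2450 × (2170 − 26.1) × 10⁻³ = 5253 kg/d removed.
P_X = Y_obs·Q·(S₀ − S) = 0.1746 × 5253 = 917.3 kg VSS/d.
R_O = Q·ΔS − 1.42 P_X = 5253 − 1303 = 3950 kg O₂/d.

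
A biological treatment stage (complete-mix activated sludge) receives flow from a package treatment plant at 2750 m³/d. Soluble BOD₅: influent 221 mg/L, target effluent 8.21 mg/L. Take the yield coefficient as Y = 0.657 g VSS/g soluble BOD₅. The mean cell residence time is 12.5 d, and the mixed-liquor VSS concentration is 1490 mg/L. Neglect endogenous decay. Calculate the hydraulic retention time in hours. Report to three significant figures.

V·X = Y·Q·ΔS·θ_c gives V = 0.657 × 2750 × (221 − 8.21) × 12.5 / 1490 = 3225 m³.
τ = V/Q = 3225/2750 = 1.173 d, or 28.15 h.

τ ≈ 28.1 h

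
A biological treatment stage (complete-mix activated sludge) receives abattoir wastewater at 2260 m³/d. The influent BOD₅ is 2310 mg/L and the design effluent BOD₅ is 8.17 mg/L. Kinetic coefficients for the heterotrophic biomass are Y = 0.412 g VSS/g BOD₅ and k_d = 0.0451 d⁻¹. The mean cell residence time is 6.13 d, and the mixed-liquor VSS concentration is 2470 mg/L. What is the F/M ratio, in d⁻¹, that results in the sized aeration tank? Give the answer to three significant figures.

From the SRT design equation V = Y Q (S₀−S) θ_c / [X (1 + k_d θ_c)] = 0.412 × 2260 × (2310 − 8.17) × 6.13 / [2470 × (1 + 0.0451 × 6.13)] = 1.31×10^7 / 3153 = 4167 m³.
F/M = applied load / biomass = Q·S₀/(V·X) = 2260 × 2310 / (4167 × 2470) = 0.5072 d⁻¹.

F/M ≈ 0.507 d⁻¹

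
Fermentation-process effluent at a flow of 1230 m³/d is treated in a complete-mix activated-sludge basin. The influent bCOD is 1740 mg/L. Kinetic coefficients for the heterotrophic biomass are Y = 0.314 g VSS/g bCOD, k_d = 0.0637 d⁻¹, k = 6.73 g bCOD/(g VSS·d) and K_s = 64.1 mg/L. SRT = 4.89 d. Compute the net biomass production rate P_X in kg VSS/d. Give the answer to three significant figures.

For a completely mixed reactor with recycle the Lawrence–McCarty relation gives S = K_s·(1 + k_d·θ_c) / [θ_c·(Y·k − k_d) − 1] = 64.1 × (1 + 0.0637 × 4.89) / [4.89 × (0.314 × 6.73 − 0.0637) − 1] = 84.07 / 9.022 = 9.318 mg/L.
Correct the yield for decay: Y_obs = Y/(1 + k_d θ_c) = 0.314 / (1 + 0.0637 × 4.89) = 0.314 / 1.311 = 0.2394.
Substrate removed = Q·(S₀ − S) = 1230 m³/d × (1740 − 9.32) g/m³ = 2.13×10^6 g/d = 2129 kg/d.
Biomass produced: P_X = Y_obs·Q·ΔS = 0.2394 × 2129 ≈ 509.7 kg VSS/d.

P_X ≈ 510 kg VSS/d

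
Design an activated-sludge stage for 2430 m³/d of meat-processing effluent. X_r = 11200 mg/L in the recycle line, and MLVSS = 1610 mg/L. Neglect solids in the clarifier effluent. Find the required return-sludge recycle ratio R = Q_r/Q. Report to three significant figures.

Solids balance on the clarifier gives (1+R)X = R·X_r, so R = X/(X_r − X) = 1610 / (11200 − 1610) = 0.1679.

R ≈ 0.168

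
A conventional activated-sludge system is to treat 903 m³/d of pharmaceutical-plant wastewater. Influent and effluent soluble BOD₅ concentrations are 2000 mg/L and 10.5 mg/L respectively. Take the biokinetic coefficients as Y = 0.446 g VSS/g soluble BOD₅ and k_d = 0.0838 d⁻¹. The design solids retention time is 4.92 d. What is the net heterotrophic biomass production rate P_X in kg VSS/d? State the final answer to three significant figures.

Correct the yield for decay: Y_obs = Y/(1 + k_d θ_c) = 0.446 / (1 + 0.0838 × 4.92) = 0.446 / 1.412 = 0.3158.
Mass of soluble BOD₅ removed per day: Q(S₀ − S) = 903 × 1990 g/m³ = 1797 kg/d.
Biomass produced: P_X = Y_obs·Q·ΔS = 0.3158 × 1797 ≈ 567.3 kg VSS/d.

P_X ≈ 567 kg VSS/d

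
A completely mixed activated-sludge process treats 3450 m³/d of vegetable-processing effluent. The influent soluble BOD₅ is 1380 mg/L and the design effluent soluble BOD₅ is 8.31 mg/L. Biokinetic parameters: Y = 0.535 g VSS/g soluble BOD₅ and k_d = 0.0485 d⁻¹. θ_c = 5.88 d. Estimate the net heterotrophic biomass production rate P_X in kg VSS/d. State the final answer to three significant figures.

P_X ≈ 1970 kg VSS/d

Correct the yield for decay: Y_obs = Y/(1 + k_d θ_c) = 0.535 / (1 + 0.0485 × 5.88) = 0.535 / 1.285 = 0.4163.
Q·(S₀ − S) = 3450 × (1380 − 8.31) × 10⁻³ = 4732 kg/d removed.
P_X = Y_obs · Q(S₀ − S) = 0.4163 × 4732 = 1970 kg VSS/d.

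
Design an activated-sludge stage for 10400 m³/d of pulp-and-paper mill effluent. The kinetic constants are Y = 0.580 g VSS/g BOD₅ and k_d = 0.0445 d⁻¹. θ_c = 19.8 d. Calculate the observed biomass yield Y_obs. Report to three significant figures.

Observed yield with endogenous decay: Y_obs = Y / (1 + k_d·θ_c) = 0.580 / (1 + 0.0445 × 19.8) = 0.580 / 1.881 = 0.3083 g VSS/g BOD₅.

Y_obs ≈ 0.308 g VSS/g BOD₅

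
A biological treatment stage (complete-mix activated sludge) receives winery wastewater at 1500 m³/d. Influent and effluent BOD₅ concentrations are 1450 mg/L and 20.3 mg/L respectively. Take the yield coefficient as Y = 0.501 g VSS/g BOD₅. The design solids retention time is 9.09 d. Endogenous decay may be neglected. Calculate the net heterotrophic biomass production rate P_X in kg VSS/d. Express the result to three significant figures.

P_X ≈ 1070 kg VSS/d

No decay correction is needed, so Y_obs = Y = 0.501.
Q·(S₀ − S) = 1500 × (1450 − 20.3) × 10⁻³ = 2145 kg/d removed.
P_X = Y_obs · Q(S₀ − S) = 0.5010 × 2145 = 1074 kg VSS/d.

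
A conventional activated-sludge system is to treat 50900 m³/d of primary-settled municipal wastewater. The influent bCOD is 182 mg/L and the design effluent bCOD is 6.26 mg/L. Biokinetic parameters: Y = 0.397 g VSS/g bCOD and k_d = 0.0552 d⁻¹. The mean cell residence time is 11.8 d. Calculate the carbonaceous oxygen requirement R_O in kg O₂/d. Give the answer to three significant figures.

Y_obs = Y / (1 + k_d θ_c) = 0.397 / (1 + 0.0552 × 11.8) = 0.397 / 1.651 = 0.2404.
Q·(S₀ − S) = 50900 × (182 − 6.26) × 10⁻³ = 8945 kg/d removed.
Biomass synthesised: P_X = Y_obs × 8945 = 2150 kg VSS/d.
R_O = Q·ΔS − 1.42 P_X = 8945 − 3054 = 5891 kg O₂/d.

R_O ≈ 5890 kg O₂/d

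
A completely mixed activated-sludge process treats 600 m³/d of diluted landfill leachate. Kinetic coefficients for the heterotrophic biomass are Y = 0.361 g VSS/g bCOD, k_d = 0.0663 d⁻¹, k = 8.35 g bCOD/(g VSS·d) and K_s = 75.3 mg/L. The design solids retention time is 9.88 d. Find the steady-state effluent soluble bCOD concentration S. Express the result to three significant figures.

S ≈ 4.43 mg/L

Effluent substrate depends only on kinetics and SRT: S = K_s(1 + k_d θ_c) / [θ_c(Yk − k_d) − 1] = 75.3 × (1 + 0.0663 × 9.88) / [9.88 × (0.361 × 8.35 − 0.0663) − 1] = 124.6 / 28.13 = 4.431 mg/L.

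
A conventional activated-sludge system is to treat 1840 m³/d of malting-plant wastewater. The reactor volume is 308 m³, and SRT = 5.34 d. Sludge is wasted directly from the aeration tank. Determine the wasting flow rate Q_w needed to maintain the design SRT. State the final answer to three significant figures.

For wasting at MLVSS concentration, Q_w = V/θ_c = 308.0/5.34 = 57.68 m³/d.

Q_w ≈ 57.7 m³/d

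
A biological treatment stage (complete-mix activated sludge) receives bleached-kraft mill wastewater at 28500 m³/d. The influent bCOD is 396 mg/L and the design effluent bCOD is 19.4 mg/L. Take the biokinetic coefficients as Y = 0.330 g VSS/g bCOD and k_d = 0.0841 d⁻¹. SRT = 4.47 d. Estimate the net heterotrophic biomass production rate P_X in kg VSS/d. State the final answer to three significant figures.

Observed yield with endogenous decay: Y_obs = Y / (1 + k_d·θ_c) = 0.330 / (1 + 0.0841 × 4.47) = 0.330 / 1.376 = 0.2398 g VSS/g bCOD.
Mass of bCOD removed per day: Q(S₀ − S) = 28500 × 376.6 g/m³ = 10733 kg/d.
Net biomass production P_X = Y_obs × Q·(S₀ − S) = 0.2398 × 10733 = 2574 kg VSS/d.

P_X ≈ 2570 kg VSS/d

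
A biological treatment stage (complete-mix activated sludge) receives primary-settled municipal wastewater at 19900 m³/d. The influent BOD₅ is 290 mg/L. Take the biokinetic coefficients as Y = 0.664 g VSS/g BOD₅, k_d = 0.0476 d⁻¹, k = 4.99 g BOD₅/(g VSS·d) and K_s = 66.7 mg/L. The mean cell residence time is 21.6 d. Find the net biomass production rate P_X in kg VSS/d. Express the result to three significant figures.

Effluent substrate depends only on kinetics and SRT: S = K_s(1 + k_d θ_c) / [θ_c(Yk − k_d) − 1] = 66.7 × (1 + 0.0476 × 21.6) / [21.6 × (0.664 × 4.99 − 0.0476) − 1] = 135.3 / 69.54 = 1.945 mg/L.
The observed yield is Y_obs = Y/(1 + k_d·θ_c) = 0.664 / (1 + 0.0476 × 21.6) = 0.664 / 2.028 = 0.3274 g VSS per g BOD₅ removed.
ΔS = 290 − 1.95 = 288.1 mg/L, so the substrate removal rate is 19900 × 288.1/1000 = 5732 kg BOD₅/d.
P_X = Y_obs · Q(S₀ − S) = 0.3274 × 5732 = 1877 kg VSS/d.

P_X ≈ 1880 kg VSS/d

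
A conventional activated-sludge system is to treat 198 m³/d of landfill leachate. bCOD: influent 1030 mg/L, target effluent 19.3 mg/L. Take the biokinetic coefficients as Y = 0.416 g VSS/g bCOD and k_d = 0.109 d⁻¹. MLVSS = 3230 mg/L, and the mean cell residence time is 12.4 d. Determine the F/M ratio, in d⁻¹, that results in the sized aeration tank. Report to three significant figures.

F/M ≈ 0.465 d⁻¹

Steady-state biomass mass balance: V·X·(1 + k_d·θ_c) = Y·Q·(S₀ − S)·θ_c, so V = 0.416 × 198 × (1030 − 19.3) × 12.4 / [3230 × (1 + 0.109 × 12.4)] = 1.03×10^6 / 7596 = 135.9 m³.
F/M = Q·S₀ / (V·X) = 198 × 1030 / (135.9 × 3230) = 0.4646 g bCOD·(g VSS·d)⁻¹.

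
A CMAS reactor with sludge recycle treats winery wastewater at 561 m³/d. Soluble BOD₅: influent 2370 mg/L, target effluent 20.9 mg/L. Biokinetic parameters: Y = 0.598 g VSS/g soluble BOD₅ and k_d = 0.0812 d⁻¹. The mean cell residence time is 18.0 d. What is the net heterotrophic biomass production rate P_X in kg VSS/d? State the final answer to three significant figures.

Y_obs = Y / (1 + k_d θ_c) = 0.598 / (1 + 0.0812 × 18.0) = 0.598 / 2.462 = 0.2429.
ΔS = 2370 − 20.9 = 2349 mg/L, so the substrate removal rate is 561 × 2349/1000 = 1318 kg soluble BOD₅/d.
Biomass produced: P_X = Y_obs·Q·ΔS = 0.2429 × 1318 ≈ 320.1 kg VSS/d.

P_X ≈ 320 kg VSS/d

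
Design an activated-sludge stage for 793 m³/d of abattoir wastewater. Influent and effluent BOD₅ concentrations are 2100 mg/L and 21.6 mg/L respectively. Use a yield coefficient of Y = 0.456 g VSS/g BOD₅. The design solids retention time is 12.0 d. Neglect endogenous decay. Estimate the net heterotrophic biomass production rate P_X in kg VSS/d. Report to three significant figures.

P_X ≈ 752 kg VSS/d

Since k_d ≈ 0, Y_obs = Y = 0.456 g VSS/g BOD₅.
Substrate removed = Q·(S₀ − S) = 793 m³/d × (2100 − 21.6) g/m³ = 1.65×10^6 g/d = 1648 kg/d.
Biomass produced: P_X = Y_obs·Q·ΔS = 0.4560 × 1648 ≈ 751.6 kg VSS/d.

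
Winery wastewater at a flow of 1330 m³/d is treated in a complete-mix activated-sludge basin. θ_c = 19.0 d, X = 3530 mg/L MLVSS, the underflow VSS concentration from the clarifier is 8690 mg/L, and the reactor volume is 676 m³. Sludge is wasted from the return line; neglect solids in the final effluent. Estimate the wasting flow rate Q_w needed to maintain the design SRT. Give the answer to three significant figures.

Q_w = (V·X)/(θ_c X_r) = 676.0 × 3530 / (19.0 × 8690) = 14.45 m³/d.

Q_w ≈ 14.5 m³/d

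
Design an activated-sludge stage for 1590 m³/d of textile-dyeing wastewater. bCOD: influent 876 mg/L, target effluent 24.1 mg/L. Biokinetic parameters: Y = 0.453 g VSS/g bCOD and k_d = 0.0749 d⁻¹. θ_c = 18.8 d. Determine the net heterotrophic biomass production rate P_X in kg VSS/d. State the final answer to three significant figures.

P_X ≈ 255 kg VSS/d

Correct the yield for decay: Y_obs = Y/(1 + k_d θ_c) = 0.453 / (1 + 0.0749 × 18.8) = 0.453 / 2.408 = 0.1881.
ΔS = 876 − 24.1 = 851.9 mg/L, so the substrate removal rate is 1590 × 851.9/1000 = 1355 kg bCOD/d.
P_X = Y_obs · Q(S₀ − S) = 0.1881 × 1355 = 254.8 kg VSS/d.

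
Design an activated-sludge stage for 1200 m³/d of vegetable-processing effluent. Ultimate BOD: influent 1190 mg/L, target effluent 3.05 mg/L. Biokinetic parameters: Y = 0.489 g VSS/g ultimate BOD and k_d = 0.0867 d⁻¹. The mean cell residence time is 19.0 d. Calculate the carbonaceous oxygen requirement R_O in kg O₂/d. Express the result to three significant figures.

The observed yield is Y_obs = Y/(1 + k_d·θ_c) = 0.489 / (1 + 0.0867 × 19.0) = 0.489 / 2.647 = 0.1847 g VSS per g ultimate BOD removed.
Q·(S₀ − S) = 1200 × (1190 − 3.05) × 10⁻³ = 1424 kg/d removed.
Biomass synthesised: P_X = Y_obs × 1424 = 263.1 kg VSS/d.
R_O = Q·ΔS − 1.42 P_X = 1424 − 373.6 = 1051 kg O₂/d.

R_O ≈ 1050 kg O₂/d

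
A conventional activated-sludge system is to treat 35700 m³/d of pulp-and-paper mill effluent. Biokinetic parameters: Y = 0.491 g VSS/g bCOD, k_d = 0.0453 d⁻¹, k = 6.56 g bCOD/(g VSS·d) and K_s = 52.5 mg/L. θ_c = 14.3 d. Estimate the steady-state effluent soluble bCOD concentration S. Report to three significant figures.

Effluent substrate depends only on kinetics and SRT: S = K_s(1 + k_d θ_c) / [θ_c(Yk − k_d) − 1] = 52.5 × (1 + 0.0453 × 14.3) / [14.3 × (0.491 × 6.56 − 0.0453) − 1] = 86.51 / 44.41 = 1.948 mg/L.

S ≈ 1.95 mg/L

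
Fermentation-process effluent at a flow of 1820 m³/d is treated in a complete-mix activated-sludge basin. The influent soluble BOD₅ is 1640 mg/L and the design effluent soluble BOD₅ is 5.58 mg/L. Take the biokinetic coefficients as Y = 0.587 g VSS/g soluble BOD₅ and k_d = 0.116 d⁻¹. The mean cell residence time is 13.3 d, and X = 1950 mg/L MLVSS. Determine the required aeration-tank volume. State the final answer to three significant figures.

Steady-state biomass mass balance: V·X·(1 + k_d·θ_c) = Y·Q·(S₀ − S)·θ_c, so V = 0.587 × 1820 × (1640 − 5.58) × 13.3 / [1950 × (1 + 0.116 × 13.3)] = 2.32×10^7 / 4958 = 4684 m³.

V ≈ 4680 m³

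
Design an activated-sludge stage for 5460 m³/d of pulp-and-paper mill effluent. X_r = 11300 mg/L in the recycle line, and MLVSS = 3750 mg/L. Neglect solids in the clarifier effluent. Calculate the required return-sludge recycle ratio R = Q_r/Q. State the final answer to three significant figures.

R = Q_r/Q = X/(X_r − X) = 3750 / (11300 − 3750) = 0.4967.

R ≈ 0.497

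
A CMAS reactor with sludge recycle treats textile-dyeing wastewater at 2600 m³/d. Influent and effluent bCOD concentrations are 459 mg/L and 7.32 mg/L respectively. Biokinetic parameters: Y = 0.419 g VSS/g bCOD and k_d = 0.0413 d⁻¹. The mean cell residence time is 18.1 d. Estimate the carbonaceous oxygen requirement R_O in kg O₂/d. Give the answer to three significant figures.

R_O ≈ 775 kg O₂/d

Observed yield with endogenous decay: Y_obs = Y / (1 + k_d·θ_c) = 0.419 / (1 + 0.0413 × 18.1) = 0.419 / 1.748 = 0.2398 g VSS/g bCOD.
Q·(S₀ − S) = 2600 × (459 − 7.32) × 10⁻³ = 1174 kg/d removed.
Net sludge production P_X = 0.2398 × 1174 = 281.6 kg VSS/d.
Carbonaceous O₂ demand = substrate oxidised − cell-mass equivalent = 1174 − 1.42 × 281.6 = 774.5 kg O₂/d.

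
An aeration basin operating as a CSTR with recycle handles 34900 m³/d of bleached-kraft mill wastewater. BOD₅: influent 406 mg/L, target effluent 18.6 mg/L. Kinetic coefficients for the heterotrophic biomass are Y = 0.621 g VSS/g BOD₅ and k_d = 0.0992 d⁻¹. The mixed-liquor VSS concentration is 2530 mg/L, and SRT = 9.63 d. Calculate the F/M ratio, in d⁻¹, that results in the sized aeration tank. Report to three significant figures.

F/M ≈ 0.343 d⁻¹

Rearranging the biomass balance for a CMAS with decay, V = Y·Q·ΔS·θ_c / [X·(1+k_d θ_c)] = 0.621 × 34900 × (406 − 18.6) × 9.63 / [2530 × (1 + 0.0992 × 9.63)] = 8.09×10^7 / 4947 = 16344 m³.
F/M = applied load / biomass = Q·S₀/(V·X) = 34900 × 406 / (16344 × 2530) = 0.3427 d⁻¹.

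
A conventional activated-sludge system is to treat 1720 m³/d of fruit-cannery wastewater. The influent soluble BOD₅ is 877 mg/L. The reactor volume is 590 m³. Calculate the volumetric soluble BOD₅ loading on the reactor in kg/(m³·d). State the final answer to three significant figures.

L_v ≈ 2.56 kg soluble BOD₅/(m³·d)

Applied soluble BOD₅ load per unit volume = Q·S₀/V = (1720 × 877/1000)/590.0 = 2.557 kg soluble BOD₅·m⁻³·d⁻¹.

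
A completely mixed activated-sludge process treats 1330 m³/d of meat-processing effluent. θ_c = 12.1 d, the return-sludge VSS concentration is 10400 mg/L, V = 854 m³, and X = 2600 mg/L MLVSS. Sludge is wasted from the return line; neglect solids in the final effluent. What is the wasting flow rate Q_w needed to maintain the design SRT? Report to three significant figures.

Q_w ≈ 17.6 m³/d

θ_c = V·X/(Q_w·X_r) when wasting from the recycle, so Q_w = V·X/(θ_c·X_r) = 854.0 × 2600 / (12.1 × 10400) = 17.64 m³/d.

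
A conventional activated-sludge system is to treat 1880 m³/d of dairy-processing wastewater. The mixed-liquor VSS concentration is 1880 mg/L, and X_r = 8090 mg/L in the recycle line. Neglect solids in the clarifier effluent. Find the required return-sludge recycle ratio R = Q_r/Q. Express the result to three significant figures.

Solids balance on the clarifier gives (1+R)X = R·X_r, so R = X/(X_r − X) = 1880 / (8090 − 1880) = 0.3027.

R ≈ 0.303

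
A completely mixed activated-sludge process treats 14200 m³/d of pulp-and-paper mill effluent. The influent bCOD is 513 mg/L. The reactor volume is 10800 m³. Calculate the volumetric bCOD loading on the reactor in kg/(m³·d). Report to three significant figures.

L_v ≈ 0.674 kg bCOD/(m³·d)

L_v = Q S₀ / V = 14200 × 513 × 10⁻³ / 10800 = 0.6745 kg/(m³·d).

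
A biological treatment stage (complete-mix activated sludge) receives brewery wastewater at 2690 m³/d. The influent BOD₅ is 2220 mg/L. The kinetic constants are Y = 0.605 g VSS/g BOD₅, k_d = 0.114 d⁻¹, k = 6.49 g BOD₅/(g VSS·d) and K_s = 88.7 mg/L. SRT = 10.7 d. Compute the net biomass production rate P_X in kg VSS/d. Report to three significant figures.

From the Monod/SRT balance for a CMAS, S = K_s·(1+k_d θ_c)/[θ_c·(Y k − k_d) − 1] = 88.7 × (1 + 0.114 × 10.7) / [10.7 × (0.605 × 6.49 − 0.114) − 1] = 196.9 / 39.79 = 4.948 mg/L.
Correct the yield for decay: Y_obs = Y/(1 + k_d θ_c) = 0.605 / (1 + 0.114 × 10.7) = 0.605 / 2.220 = 0.2725.
Substrate removed = Q·(S₀ − S) = 2690 m³/d × (2220 − 4.95) g/m³ = 5.96×10^6 g/d = 5958 kg/d.
So the net sludge growth is P_X = 0.2725 × 5958 = 1624 kg VSS/d.

P_X ≈ 1620 kg VSS/d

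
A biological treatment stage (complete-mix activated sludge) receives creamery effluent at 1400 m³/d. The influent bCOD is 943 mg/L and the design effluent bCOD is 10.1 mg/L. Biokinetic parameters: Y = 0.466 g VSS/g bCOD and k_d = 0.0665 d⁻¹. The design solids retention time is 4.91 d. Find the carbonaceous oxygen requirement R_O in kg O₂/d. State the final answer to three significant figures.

Observed yield with endogenous decay: Y_obs = Y / (1 + k_d·θ_c) = 0.466 / (1 + 0.0665 × 4.91) = 0.466 / 1.327 = 0.3513 g VSS/g bCOD.
Substrate removed = Q·(S₀ − S) = 1400 m³/d × (943 − 10.1) g/m³ = 1.31×10^6 g/d = 1306 kg/d.
P_X = Y_obs·Q·(S₀ − S) = 0.3513 × 1306 = 458.8 kg VSS/d.
R_O = Q·ΔS − 1.42 P_X = 1306 − 651.5 = 654.5 kg O₂/d.

R_O ≈ 655 kg O₂/d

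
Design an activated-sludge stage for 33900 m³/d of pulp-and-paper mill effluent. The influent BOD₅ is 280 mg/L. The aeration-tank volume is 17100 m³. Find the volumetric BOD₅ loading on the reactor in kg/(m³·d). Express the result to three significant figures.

L_v ≈ 0.555 kg BOD₅/(m³·d)

Applied BOD₅ load per unit volume = Q·S₀/V = (33900 × 280/1000)/17100 = 0.5551 kg BOD₅·m⁻³·d⁻¹.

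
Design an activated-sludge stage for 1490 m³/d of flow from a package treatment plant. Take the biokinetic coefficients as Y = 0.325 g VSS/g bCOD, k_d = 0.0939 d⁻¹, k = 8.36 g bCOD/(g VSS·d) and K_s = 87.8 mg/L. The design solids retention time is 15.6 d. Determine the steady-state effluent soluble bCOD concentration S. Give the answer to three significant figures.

S ≈ 5.42 mg/L

From the Monod/SRT balance for a CMAS, S = K_s·(1+k_d θ_c)/[θ_c·(Y k − k_d) − 1] = 87.8 × (1 + 0.0939 × 15.6) / [15.6 × (0.325 × 8.36 − 0.0939) − 1] = 216.4 / 39.92 = 5.421 mg/L.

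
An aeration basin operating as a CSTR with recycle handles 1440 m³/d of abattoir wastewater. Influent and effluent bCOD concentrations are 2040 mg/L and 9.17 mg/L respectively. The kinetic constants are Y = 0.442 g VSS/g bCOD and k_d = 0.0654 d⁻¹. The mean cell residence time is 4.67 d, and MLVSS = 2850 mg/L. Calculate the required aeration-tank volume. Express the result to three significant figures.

V ≈ 1620 m³

From the SRT design equation V = Y Q (S₀−S) θ_c / [X (1 + k_d θ_c)] = 0.442 × 1440 × (2040 − 9.17) × 4.67 / [2850 × (1 + 0.0654 × 4.67)] = 6.04×10^6 / 3720 = 1622 m³.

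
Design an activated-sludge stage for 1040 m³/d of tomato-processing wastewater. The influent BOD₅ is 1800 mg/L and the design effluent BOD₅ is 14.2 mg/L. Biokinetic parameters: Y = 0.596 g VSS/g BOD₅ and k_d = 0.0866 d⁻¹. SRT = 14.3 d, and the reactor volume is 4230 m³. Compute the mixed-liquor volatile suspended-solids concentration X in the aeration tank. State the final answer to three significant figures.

X ≈ 1670 mg/L

X = Y·Q·ΔS·θ_c / [V·(1 + k_d θ_c)] = 0.596 × 1040 × (1800 − 14.2) × 14.3 / [4230 × (1 + 0.0866 × 14.3)] = 1672 mg/L.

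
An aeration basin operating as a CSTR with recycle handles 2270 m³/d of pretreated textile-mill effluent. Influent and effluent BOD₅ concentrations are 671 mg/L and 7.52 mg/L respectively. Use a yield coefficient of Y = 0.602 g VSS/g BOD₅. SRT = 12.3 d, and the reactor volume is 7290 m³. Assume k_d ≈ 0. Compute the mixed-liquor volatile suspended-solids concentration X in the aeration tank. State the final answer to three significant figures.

From V·X = Y·Q·(S₀ − S)·θ_c (decay neglected): X = 0.602 × 2270 × (671 − 7.52) × 12.3 / 7290 = 1530 mg/L.

X ≈ 1530 mg/L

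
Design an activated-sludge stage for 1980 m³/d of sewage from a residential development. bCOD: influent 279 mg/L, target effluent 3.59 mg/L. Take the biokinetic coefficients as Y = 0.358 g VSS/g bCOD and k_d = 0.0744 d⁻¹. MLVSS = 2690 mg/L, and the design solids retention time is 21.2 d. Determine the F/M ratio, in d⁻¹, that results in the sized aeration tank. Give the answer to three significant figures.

Rearranging the biomass balance for a CMAS with decay, V = Y·Q·ΔS·θ_c / [X·(1+k_d θ_c)] = 0.358 × 1980 × (279 − 3.59) × 21.2 / [2690 × (1 + 0.0744 × 21.2)] = 4.14×10^6 / 6933 = 597.0 m³.
F/M = applied load / biomass = Q·S₀/(V·X) = 1980 × 279 / (597.0 × 2690) = 0.3440 d⁻¹.

F/M ≈ 0.344 d⁻¹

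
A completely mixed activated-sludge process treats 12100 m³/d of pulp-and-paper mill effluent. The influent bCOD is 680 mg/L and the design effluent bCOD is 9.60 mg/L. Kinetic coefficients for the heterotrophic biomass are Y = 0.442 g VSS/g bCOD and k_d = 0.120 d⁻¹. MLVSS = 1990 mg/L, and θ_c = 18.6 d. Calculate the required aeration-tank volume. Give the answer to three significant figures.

V ≈ 10400 m³

Steady-state biomass mass balance: V·X·(1 + k_d·θ_c) = Y·Q·(S₀ − S)·θ_c, so V = 0.442 × 12100 × (680 − 9.60) × 18.6 / [1990 × (1 + 0.120 × 18.6)] = 6.67×10^7 / 6432 = 10369 m³.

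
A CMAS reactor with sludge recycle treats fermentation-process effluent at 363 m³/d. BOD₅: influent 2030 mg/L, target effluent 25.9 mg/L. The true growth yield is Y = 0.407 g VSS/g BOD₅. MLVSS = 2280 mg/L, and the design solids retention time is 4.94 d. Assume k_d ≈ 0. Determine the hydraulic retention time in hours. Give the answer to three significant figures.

V·X = Y·Q·ΔS·θ_c gives V = 0.407 × 363 × (2030 − 25.9) × 4.94 / 2280 = 641.5 m³.
Hydraulic retention time τ = V/Q = 641.5 / 363 = 1.767 d = 42.41 h.

τ ≈ 42.4 h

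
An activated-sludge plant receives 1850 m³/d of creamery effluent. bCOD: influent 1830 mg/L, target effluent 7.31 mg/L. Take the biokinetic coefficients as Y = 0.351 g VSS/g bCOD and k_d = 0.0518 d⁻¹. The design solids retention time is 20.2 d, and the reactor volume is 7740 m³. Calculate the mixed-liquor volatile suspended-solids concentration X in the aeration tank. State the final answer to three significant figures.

X ≈ 1510 mg/L

Solving the biomass balance for X: X = Y Q (S₀−S) θ_c / [V (1+k_d θ_c)] = 0.351 × 1850 × (1830 − 7.31) × 20.2 / [7740 × (1 + 0.0518 × 20.2)] = 1509 mg/L.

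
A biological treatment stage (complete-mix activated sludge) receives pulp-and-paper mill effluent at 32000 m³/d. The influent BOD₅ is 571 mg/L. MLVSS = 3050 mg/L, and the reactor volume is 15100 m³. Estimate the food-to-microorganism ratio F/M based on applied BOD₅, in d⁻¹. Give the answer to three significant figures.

F/M ≈ 0.397 d⁻¹

F/M = applied load / biomass = Q·S₀/(V·X) = 32000 × 571 / (15100 × 3050) = 0.3967 d⁻¹.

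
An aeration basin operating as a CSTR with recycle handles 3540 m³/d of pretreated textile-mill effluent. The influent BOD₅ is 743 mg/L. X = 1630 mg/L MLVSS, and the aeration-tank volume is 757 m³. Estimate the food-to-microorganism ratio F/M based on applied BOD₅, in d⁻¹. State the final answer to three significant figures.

F/M ≈ 2.13 d⁻¹

F/M = Q·S₀ / (V·X) = 3540 × 743 / (757.0 × 1630) = 2.132 g BOD₅·(g VSS·d)⁻¹.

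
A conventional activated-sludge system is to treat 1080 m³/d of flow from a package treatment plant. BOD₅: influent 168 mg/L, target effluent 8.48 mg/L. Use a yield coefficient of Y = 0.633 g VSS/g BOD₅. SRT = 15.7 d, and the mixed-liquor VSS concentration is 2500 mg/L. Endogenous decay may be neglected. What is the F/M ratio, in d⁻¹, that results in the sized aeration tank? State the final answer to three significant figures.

F/M ≈ 0.106 d⁻¹

With k_d = 0 the design equation reduces to V = Y Q (S₀−S) θ_c / X = 0.633 × 1080 × (168 − 8.48) × 15.7 / 2500 = 684.9 m³.
Food-to-microorganism ratio F/M = Q S₀ / (V X) = 1080 × 168 / (684.9 × 2500) = 0.1060 d⁻¹.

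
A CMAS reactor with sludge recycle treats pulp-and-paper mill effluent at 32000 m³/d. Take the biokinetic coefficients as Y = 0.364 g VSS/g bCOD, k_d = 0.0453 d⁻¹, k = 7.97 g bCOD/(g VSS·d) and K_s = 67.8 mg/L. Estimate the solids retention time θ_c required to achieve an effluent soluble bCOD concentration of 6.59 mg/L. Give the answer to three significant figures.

θ_c ≈ 4.72 d

From 1/θ_c = Y·k·S/(K_s + S) − k_d: Y·k·S/(K_s+S) = 0.364 × 7.97 × 6.59 / (67.8 + 6.59) = 0.2570 d⁻¹.
1/θ_c = 0.2570 − 0.0453 = 0.2117 d⁻¹, so θ_c = 4.724 d.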